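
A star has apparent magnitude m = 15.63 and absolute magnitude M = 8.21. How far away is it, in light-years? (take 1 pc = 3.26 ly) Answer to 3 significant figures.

d ≈ 994 ly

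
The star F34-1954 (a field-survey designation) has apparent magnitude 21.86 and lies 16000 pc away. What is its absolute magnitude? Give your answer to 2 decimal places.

5 log₁₀(d/10 pc) = 5 log₁₀(16000) − 5 = 16.021
M = m − 5 log₁₀(d/10) = 21.86 − 16.021 = 5.839

M ≈ 5.84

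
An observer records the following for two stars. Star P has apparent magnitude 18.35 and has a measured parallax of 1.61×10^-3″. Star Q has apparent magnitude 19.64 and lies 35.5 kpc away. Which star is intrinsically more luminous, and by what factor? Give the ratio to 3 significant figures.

Star P: d = 1/p = 1/1.61×10^-3″ = 621.1 pc
Star P: M = m − 5 log₁₀ d + 5 = 18.35 − 5·2.7932 + 5 = 9.384
Star Q: d = 35.5 kpc = 35500 pc
Star Q: M = m − 5 log₁₀ d + 5 = 19.64 − 5·4.5502 + 5 = 1.889
ΔM = M_P − M_Q = 9.384 − (1.889) = 7.495; smaller M is more luminous → Star Q.
L ratio = 10^(0.4 |ΔM|) = 10^2.998 = 995.7

Star Q is more luminous, by a factor of 996.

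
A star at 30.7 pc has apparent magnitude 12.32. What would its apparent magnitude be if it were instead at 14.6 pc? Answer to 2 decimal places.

Flux ∝ 1/d², so Δm = 5 log₁₀(d₂/d₁) = 5 log₁₀(14.6/30.7) = -1.614
m₂ = m₁ + Δm = 12.32 + (-1.614) = 10.706

m ≈ 10.71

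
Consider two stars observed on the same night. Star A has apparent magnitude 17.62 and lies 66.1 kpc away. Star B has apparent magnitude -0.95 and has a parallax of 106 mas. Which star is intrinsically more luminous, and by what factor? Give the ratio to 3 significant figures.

Star A is more luminous, by a factor of 1.83.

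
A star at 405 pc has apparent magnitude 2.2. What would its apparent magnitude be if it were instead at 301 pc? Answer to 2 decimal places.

Flux ∝ 1/d², so Δm = 5 log₁₀(d₂/d₁) = 5 log₁₀(301/405) = -0.644
m₂ = m₁ + Δm = 2.2 + (-0.644) = 1.556

m ≈ 1.56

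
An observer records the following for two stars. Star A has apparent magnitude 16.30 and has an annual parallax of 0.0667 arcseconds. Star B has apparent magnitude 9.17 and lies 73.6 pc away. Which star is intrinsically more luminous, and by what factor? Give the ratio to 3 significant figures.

Star B is more luminous, by a factor of 17100.

Star A: d = 1/p = 1/0.0667″ = 14.99 pc
Star A: M = m − 5 log₁₀ d + 5 = 16.30 − 5·1.1759 + 5 = 15.421
Star B: M = m − 5 log₁₀ d + 5 = 9.17 − 5·1.8669 + 5 = 4.836
ΔM = M_A − M_B = 15.421 − (4.836) = 10.585; smaller M is more luminous → Star B.
L ratio = 10^(0.4 |ΔM|) = 10^4.234 = 17140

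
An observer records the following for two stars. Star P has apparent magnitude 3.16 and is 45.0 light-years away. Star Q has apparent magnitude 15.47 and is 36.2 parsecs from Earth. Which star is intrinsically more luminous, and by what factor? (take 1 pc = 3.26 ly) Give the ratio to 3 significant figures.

Star P is more luminous, by a factor of 12200.

Star P: d = 45.0 ly / 3.26 = 13.80 pc
Star P: M = m − 5 log₁₀ d + 5 = 3.16 − 5·1.1400 + 5 = 2.460
Star Q: M = m − 5 log₁₀ d + 5 = 15.47 − 5·1.5587 + 5 = 12.676
ΔM = M_P − M_Q = 2.460 − (12.676) = -10.216; smaller M is more luminous → Star P.
L ratio = 10^(0.4 |ΔM|) = 10^4.087 = 12210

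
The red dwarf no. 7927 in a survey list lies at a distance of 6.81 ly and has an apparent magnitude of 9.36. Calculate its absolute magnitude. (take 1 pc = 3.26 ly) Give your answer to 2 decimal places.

M ≈ 12.76

d = 6.81 ly / 3.26 = 2.089 pc
5 log₁₀(d/10 pc) = 5 log₁₀(2.089) − 5 = -3.400
M = m − 5 log₁₀(d/10) = 9.36 + 3.400 = 12.760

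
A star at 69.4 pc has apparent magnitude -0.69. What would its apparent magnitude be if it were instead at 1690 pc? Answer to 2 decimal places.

m ≈ 6.24

Flux ∝ 1/d², so Δm = 5 log₁₀(d₂/d₁) = 5 log₁₀(1690/69.4) = 6.933
m₂ = m₁ + Δm = -0.69 + (6.933) = 6.243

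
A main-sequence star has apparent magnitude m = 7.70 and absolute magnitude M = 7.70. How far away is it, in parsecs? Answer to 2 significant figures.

μ = m − M = 0.000
m − M = 5 log₁₀ d − 5
log₁₀ d = (m − M)/5 + 1 = 1.0000
d = 10^1.0000 = 10.00 pc

d ≈ 10 pc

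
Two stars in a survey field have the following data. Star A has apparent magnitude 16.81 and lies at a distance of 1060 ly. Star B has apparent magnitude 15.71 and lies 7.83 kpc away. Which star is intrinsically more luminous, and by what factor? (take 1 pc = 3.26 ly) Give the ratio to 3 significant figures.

Star A: d = 1060 ly / 3.26 = 325.2 pc
Star A: M = m − 5 log₁₀ d + 5 = 16.81 − 5·2.5121 + 5 = 9.250
Star B: d = 7.83 kpc = 7830 pc
Star B: M = m − 5 log₁₀ d + 5 = 15.71 − 5·3.8938 + 5 = 1.241
ΔM = M_A − M_B = 9.250 − (1.241) = 8.008; smaller M is more luminous → Star B.
L ratio = 10^(0.4 |ΔM|) = 10^3.203 = 1597

Star B is more luminous, by a factor of 1600.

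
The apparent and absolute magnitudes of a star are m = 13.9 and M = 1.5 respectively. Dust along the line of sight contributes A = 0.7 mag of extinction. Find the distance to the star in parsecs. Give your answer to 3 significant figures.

m − M = 5 log₁₀(d/10 pc) + A  ⇒  13.9 − (1.5) − 0.7 = 5 log₁₀(d/10)
11.700 = 5 log₁₀(d/10)
log₁₀ d = (m − M − A)/5 + 1 = 3.3400
d = 10^3.3400 = 2188 pc

d ≈ 2190 pc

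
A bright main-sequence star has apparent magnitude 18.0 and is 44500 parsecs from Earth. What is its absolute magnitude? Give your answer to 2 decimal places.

5 log₁₀(d/10 pc) = 5 log₁₀(44500) − 5 = 18.242
M = m − 5 log₁₀(d/10) = 18.0 − 18.242 = -0.242

M ≈ -0.24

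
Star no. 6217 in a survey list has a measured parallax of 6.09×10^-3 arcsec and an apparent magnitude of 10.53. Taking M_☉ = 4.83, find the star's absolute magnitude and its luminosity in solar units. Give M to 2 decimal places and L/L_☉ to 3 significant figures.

d = 1/p = 1/6.09×10^-3″ = 164.2 pc
M = m − 5 log₁₀ d + 5 = 10.53 − 5·2.2154 + 5 = 4.453
M − M_☉ = 4.453 − 4.83 = -0.377
L/L_☉ = 10^(−0.4 × -0.377) = 1.415

M ≈ 4.45; L/L_☉ ≈ 1.42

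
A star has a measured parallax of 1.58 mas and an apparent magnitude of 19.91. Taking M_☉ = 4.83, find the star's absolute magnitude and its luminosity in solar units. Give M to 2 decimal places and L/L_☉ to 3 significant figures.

d = 1/p = 1000/1.58 mas = 632.9 pc
M = m − 5 log₁₀ d + 5 = 19.91 − 5·2.8013 + 5 = 10.903
M − M_☉ = 10.903 − 4.83 = 6.073
L/L_☉ = 10^(−0.4 × 6.073) = 3.721×10^-3

M ≈ 10.90; L/L_☉ ≈ 3.72×10^-3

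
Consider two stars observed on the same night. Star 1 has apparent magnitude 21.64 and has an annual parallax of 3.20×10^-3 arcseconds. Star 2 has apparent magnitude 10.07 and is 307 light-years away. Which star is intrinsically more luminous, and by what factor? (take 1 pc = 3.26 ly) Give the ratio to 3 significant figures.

Star 1: d = 1/p = 1/3.20×10^-3″ = 312.5 pc
Star 1: M = m − 5 log₁₀ d + 5 = 21.64 − 5·2.4949 + 5 = 14.166
Star 2: d = 307 ly / 3.26 = 94.17 pc
Star 2: M = m − 5 log₁₀ d + 5 = 10.07 − 5·1.9739 + 5 = 5.200
ΔM = M_1 − M_2 = 14.166 − (5.200) = 8.965; smaller M is more luminous → Star 2.
L ratio = 10^(0.4 |ΔM|) = 10^3.586 = 3856

Star 2 is more luminous, by a factor of 3860.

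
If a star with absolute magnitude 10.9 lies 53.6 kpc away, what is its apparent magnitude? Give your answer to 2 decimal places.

m ≈ 29.55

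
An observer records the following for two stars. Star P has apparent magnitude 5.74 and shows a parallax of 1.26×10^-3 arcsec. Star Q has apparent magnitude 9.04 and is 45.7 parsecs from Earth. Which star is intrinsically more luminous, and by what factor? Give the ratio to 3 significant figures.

Star P: d = 1/p = 1/1.26×10^-3″ = 793.7 pc
Star P: M = m − 5 log₁₀ d + 5 = 5.74 − 5·2.8996 + 5 = -3.758
Star Q: M = m − 5 log₁₀ d + 5 = 9.04 − 5·1.6599 + 5 = 5.740
ΔM = M_P − M_Q = -3.758 − (5.740) = -9.499; smaller M is more luminous → Star P.
L ratio = 10^(0.4 |ΔM|) = 10^3.799 = 6301

Star P is more luminous, by a factor of 6300.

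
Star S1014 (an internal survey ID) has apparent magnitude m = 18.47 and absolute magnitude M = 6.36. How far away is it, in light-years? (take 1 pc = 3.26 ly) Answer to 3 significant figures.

μ = m − M = 12.110
m − M = 5 log₁₀ d − 5
log₁₀ d = (m − M)/5 + 1 = 3.4220
d = 10^3.4220 = 2642 pc
= 8614 ly

d ≈ 8610 ly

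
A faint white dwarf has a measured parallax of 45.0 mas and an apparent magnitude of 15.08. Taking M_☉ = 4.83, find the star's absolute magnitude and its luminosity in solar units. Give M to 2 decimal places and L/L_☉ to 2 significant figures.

d = 1/p = 1000/45.0 mas = 22.22 pc
M = m − 5 log₁₀ d + 5 = 15.08 − 5·1.3468 + 5 = 13.346
M − M_☉ = 13.346 − 4.83 = 8.516
L/L_☉ = 10^(−0.4 × 8.516) = 3.923×10^-4

M ≈ 13.35; L/L_☉ ≈ 3.9×10^-4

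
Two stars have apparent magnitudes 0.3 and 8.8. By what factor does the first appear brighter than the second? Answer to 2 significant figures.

2500

Δm = 0.3 − (8.8) = -8.5
Flux ratio = 10^(−0.4 Δm) = 10^(−0.4 × -8.5) = 10^3.400 = 2512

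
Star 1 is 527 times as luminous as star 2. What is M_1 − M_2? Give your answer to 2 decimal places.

M_1 − M_2 ≈ -6.80

Pogson: ΔM = −2.5 log₁₀(ratio) = −2.5 log₁₀(527) = −2.5 × 2.7218 = -6.805
Star 1 is brighter, so it has the smaller magnitude: the difference is negative.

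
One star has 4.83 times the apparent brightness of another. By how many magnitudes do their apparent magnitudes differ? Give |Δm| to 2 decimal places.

|Δm| ≈ 1.71

Pogson: Δm = −2.5 log₁₀(ratio) = −2.5 log₁₀(4.83) = −2.5 × 0.6839 = -1.710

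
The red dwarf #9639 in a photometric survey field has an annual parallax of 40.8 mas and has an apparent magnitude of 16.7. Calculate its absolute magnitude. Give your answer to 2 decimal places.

M ≈ 14.75

p = 40.8 mas = 0.0408″ → d = 1/p = 24.51 pc
5 log₁₀(d/10 pc) = 5 log₁₀(24.51) − 5 = 1.947
M = m − 5 log₁₀(d/10) = 16.7 − 1.947 = 14.753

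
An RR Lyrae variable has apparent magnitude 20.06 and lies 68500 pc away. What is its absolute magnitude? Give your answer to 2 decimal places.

M ≈ 0.88

5 log₁₀(d/10 pc) = 5 log₁₀(68500) − 5 = 19.178
M = m − 5 log₁₀(d/10) = 20.06 − 19.178 = 0.882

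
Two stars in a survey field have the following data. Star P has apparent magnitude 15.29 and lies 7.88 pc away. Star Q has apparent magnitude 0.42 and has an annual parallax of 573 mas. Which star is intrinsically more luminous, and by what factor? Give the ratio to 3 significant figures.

Star Q is more luminous, by a factor of 43500.

Star P: M = m − 5 log₁₀ d + 5 = 15.29 − 5·0.8965 + 5 = 15.807
Star Q: p = 573 mas = 0.573″ → d = 1/p = 1.745 pc
Star Q: M = m − 5 log₁₀ d + 5 = 0.42 − 5·0.2418 + 5 = 4.211
ΔM = M_P − M_Q = 15.807 − (4.211) = 11.597; smaller M is more luminous → Star Q.
L ratio = 10^(0.4 |ΔM|) = 10^4.639 = 43510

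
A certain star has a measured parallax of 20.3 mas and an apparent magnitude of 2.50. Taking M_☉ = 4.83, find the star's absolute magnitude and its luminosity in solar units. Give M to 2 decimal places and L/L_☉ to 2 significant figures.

M ≈ -0.96; L/L_☉ ≈ 210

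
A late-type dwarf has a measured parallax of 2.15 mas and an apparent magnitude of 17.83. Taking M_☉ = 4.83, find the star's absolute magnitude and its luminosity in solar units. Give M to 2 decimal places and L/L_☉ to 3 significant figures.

d = 1/p = 1000/2.15 mas = 465.1 pc
M = m − 5 log₁₀ d + 5 = 17.83 − 5·2.6676 + 5 = 9.492
M − M_☉ = 9.492 − 4.83 = 4.662
L/L_☉ = 10^(−0.4 × 4.662) = 0.01365

M ≈ 9.49; L/L_☉ ≈ 0.0136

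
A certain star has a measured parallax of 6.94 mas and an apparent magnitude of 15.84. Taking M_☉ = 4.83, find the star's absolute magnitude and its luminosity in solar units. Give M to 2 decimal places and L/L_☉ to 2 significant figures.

M ≈ 10.05; L/L_☉ ≈ 8.2×10^-3

d = 1/p = 1000/6.94 mas = 144.1 pc
M = m − 5 log₁₀ d + 5 = 15.84 − 5·2.1586 + 5 = 10.047
M − M_☉ = 10.047 − 4.83 = 5.217
L/L_☉ = 10^(−0.4 × 5.217) = 8.190×10^-3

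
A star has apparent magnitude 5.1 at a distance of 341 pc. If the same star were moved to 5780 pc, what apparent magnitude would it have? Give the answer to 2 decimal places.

m ≈ 11.25

Flux ∝ 1/d², so Δm = 5 log₁₀(d₂/d₁) = 5 log₁₀(5780/341) = 6.146
m₂ = m₁ + Δm = 5.1 + (6.146) = 11.246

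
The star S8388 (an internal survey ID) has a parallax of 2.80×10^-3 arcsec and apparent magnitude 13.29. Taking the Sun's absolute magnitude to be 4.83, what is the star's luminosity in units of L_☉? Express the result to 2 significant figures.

L/L_☉ ≈ 0.53

d = 1/p = 1/2.80×10^-3″ = 357.1 pc
M = m − 5 log₁₀ d + 5 = 13.29 − 5·2.5528 + 5 = 5.526
M − M_☉ = 5.526 − 4.83 = 0.696
L/L_☉ = 10^(−0.4 × 0.696) = 0.5268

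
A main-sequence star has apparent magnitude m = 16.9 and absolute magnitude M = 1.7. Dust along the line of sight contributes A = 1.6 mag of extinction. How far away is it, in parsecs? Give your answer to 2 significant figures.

m − M = 5 log₁₀(d/10 pc) + A  ⇒  16.9 − (1.7) − 1.6 = 5 log₁₀(d/10)
13.600 = 5 log₁₀(d/10)
log₁₀ d = (m − M − A)/5 + 1 = 3.7200
d = 10^3.7200 = 5248 pc

d ≈ 5200 pc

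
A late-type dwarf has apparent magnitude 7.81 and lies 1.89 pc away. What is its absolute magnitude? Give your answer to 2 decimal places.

M ≈ 11.43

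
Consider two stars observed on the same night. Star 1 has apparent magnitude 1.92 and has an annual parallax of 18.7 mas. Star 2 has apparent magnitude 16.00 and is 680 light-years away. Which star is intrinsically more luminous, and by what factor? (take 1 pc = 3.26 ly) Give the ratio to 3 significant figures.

Star 1: p = 18.7 mas = 0.0187″ → d = 1/p = 53.48 pc
Star 1: M = m − 5 log₁₀ d + 5 = 1.92 − 5·1.7282 + 5 = -1.721
Star 2: d = 680 ly / 3.26 = 208.6 pc
Star 2: M = m − 5 log₁₀ d + 5 = 16.00 − 5·2.3193 + 5 = 9.404
ΔM = M_1 − M_2 = -1.721 − (9.404) = -11.124; smaller M is more luminous → Star 1.
L ratio = 10^(0.4 |ΔM|) = 10^4.450 = 28170

Star 1 is more luminous, by a factor of 28200.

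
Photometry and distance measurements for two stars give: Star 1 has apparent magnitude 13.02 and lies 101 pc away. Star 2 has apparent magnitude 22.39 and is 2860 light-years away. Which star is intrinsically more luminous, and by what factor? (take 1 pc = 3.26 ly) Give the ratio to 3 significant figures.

Star 1 is more luminous, by a factor of 74.2.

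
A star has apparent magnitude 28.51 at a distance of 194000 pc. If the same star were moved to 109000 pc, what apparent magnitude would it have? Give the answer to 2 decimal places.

m ≈ 27.26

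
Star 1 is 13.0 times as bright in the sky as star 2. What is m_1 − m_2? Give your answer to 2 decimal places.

Pogson: Δm = −2.5 log₁₀(ratio) = −2.5 log₁₀(13.0) = −2.5 × 1.1139 = -2.785
Star 1 is brighter, so it has the smaller magnitude: the difference is negative.

m_1 − m_2 ≈ -2.78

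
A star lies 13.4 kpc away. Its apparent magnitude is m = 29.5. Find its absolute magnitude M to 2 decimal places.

d = 13.4 kpc = 13400 pc
5 log₁₀(d/10 pc) = 5 log₁₀(13400) − 5 = 15.636
M = m − 5 log₁₀(d/10) = 29.5 − 15.636 = 13.864

M ≈ 13.86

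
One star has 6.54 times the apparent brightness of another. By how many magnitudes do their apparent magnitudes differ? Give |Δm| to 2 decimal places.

|Δm| ≈ 2.04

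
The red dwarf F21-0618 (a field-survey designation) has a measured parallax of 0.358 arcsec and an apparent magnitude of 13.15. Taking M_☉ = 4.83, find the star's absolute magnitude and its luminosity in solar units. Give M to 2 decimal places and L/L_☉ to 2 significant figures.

M ≈ 15.92; L/L_☉ ≈ 3.7×10^-5

d = 1/p = 1/0.358″ = 2.793 pc
M = m − 5 log₁₀ d + 5 = 13.15 − 5·0.4461 + 5 = 15.919
M − M_☉ = 15.919 − 4.83 = 11.089
L/L_☉ = 10^(−0.4 × 11.089) = 3.666×10^-5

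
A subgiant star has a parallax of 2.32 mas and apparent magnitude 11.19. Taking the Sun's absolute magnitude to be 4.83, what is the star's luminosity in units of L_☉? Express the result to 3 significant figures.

L/L_☉ ≈ 5.31

d = 1/p = 1000/2.32 mas = 431.0 pc
M = m − 5 log₁₀ d + 5 = 11.19 − 5·2.6345 + 5 = 3.017
M − M_☉ = 3.017 − 4.83 = -1.813
L/L_☉ = 10^(−0.4 × -1.813) = 5.309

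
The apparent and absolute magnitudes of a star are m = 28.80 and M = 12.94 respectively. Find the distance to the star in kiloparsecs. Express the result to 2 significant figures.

Distance modulus: m − M = 28.80 − (12.94) = 15.860
m − M = 5 log₁₀ d − 5
log₁₀ d = (m − M)/5 + 1 = 4.1720
d = 10^4.1720 = 14860 pc
= 14.86 kpc

d ≈ 15 kpc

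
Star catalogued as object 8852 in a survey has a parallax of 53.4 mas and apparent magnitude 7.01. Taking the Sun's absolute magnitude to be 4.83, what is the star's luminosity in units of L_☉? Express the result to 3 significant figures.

d = 1/p = 1000/53.4 mas = 18.73 pc
M = m − 5 log₁₀ d + 5 = 7.01 − 5·1.2725 + 5 = 5.648
M − M_☉ = 5.648 − 4.83 = 0.818
L/L_☉ = 10^(−0.4 × 0.818) = 0.4709

L/L_☉ ≈ 0.471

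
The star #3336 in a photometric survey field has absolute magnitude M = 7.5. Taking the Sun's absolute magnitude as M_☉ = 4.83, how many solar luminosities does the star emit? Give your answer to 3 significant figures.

L/L_☉ ≈ 0.0855

M − M_☉ = 7.5 − 4.83 = 2.670
L/L_☉ = 10^(−0.4 (M − M_☉)) = 10^-1.068 = 0.08551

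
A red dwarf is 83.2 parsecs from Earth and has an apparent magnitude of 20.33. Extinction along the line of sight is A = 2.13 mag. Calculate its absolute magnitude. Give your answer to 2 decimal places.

M ≈ 13.60

5 log₁₀(d/10 pc) = 5 log₁₀(83.20) − 5 = 4.601
M = m − 5 log₁₀(d/10) − A = 20.33 − 4.601 − 2.13 = 13.599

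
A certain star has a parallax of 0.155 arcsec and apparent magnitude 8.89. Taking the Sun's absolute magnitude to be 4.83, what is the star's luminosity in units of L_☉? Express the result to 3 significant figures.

L/L_☉ ≈ 9.89×10^-3

d = 1/p = 1/0.155″ = 6.452 pc
M = m − 5 log₁₀ d + 5 = 8.89 − 5·0.8097 + 5 = 9.842
M − M_☉ = 9.842 − 4.83 = 5.012
L/L_☉ = 10^(−0.4 × 5.012) = 9.893×10^-3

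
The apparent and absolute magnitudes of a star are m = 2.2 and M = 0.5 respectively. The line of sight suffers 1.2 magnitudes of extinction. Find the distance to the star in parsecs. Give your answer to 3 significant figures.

d ≈ 12.6 pc

m − M = 5 log₁₀(d/10 pc) + A  ⇒  2.2 − (0.5) − 1.2 = 5 log₁₀(d/10)
0.500 = 5 log₁₀(d/10)
log₁₀ d = (m − M − A)/5 + 1 = 1.1000
d = 10^1.1000 = 12.59 pc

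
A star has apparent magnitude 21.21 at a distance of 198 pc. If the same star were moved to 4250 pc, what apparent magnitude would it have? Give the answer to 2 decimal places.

Flux ∝ 1/d², so Δm = 5 log₁₀(d₂/d₁) = 5 log₁₀(4250/198) = 6.659
m₂ = m₁ + Δm = 21.21 + (6.659) = 27.869

m ≈ 27.87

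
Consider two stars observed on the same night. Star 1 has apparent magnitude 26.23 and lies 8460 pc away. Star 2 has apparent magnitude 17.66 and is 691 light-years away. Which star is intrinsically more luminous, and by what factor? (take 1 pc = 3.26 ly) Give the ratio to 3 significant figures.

Star 1: M = m − 5 log₁₀ d + 5 = 26.23 − 5·3.9274 + 5 = 11.593
Star 2: d = 691 ly / 3.26 = 212.0 pc
Star 2: M = m − 5 log₁₀ d + 5 = 17.66 − 5·2.3263 + 5 = 11.029
ΔM = M_1 − M_2 = 11.593 − (11.029) = 0.564; smaller M is more luminous → Star 2.
L ratio = 10^(0.4 |ΔM|) = 10^0.226 = 1.682

Star 2 is more luminous, by a factor of 1.68.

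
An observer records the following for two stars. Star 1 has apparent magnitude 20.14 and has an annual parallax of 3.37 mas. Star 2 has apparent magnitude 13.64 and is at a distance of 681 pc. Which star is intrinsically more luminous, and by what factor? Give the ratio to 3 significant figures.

Star 1: p = 3.37 mas = 3.37×10^-3″ → d = 1/p = 296.7 pc
Star 1: M = m − 5 log₁₀ d + 5 = 20.14 − 5·2.4724 + 5 = 12.778
Star 2: M = m − 5 log₁₀ d + 5 = 13.64 − 5·2.8331 + 5 = 4.474
ΔM = M_1 − M_2 = 12.778 − (4.474) = 8.304; smaller M is more luminous → Star 2.
L ratio = 10^(0.4 |ΔM|) = 10^3.322 = 2097

Star 2 is more luminous, by a factor of 2100.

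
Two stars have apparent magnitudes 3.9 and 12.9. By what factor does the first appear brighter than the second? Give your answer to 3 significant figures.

3980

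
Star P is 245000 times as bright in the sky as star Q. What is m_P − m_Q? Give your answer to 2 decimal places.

Pogson: Δm = −2.5 log₁₀(ratio) = −2.5 log₁₀(245000) = −2.5 × 5.3892 = -13.473
Star P is brighter, so it has the smaller magnitude: the difference is negative.

m_P − m_Q ≈ -13.47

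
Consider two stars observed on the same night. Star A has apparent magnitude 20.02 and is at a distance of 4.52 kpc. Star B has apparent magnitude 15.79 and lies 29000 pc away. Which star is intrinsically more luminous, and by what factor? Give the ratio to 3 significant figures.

Star A: d = 4.52 kpc = 4520 pc
Star A: M = m − 5 log₁₀ d + 5 = 20.02 − 5·3.6551 + 5 = 6.744
Star B: M = m − 5 log₁₀ d + 5 = 15.79 − 5·4.4624 + 5 = -1.522
ΔM = M_A − M_B = 6.744 − (-1.522) = 8.266; smaller M is more luminous → Star B.
L ratio = 10^(0.4 |ΔM|) = 10^3.307 = 2025

Star B is more luminous, by a factor of 2030.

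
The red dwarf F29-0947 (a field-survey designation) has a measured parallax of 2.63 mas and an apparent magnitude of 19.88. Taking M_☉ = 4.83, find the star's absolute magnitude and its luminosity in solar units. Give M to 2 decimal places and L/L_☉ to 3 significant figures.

d = 1/p = 1000/2.63 mas = 380.2 pc
M = m − 5 log₁₀ d + 5 = 19.88 − 5·2.5800 + 5 = 11.980
M − M_☉ = 11.980 − 4.83 = 7.150
L/L_☉ = 10^(−0.4 × 7.150) = 1.381×10^-3

M ≈ 11.98; L/L_☉ ≈ 1.38×10^-3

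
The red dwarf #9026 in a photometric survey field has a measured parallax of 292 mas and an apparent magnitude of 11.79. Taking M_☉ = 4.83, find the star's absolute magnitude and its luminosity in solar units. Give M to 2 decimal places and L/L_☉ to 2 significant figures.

d = 1/p = 1000/292 mas = 3.425 pc
M = m − 5 log₁₀ d + 5 = 11.79 − 5·0.5346 + 5 = 14.117
M − M_☉ = 14.117 − 4.83 = 9.287
L/L_☉ = 10^(−0.4 × 9.287) = 1.929×10^-4

M ≈ 14.12; L/L_☉ ≈ 1.9×10^-4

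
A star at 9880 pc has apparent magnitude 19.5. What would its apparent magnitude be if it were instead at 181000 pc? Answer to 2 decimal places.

Flux ∝ 1/d², so Δm = 5 log₁₀(d₂/d₁) = 5 log₁₀(181000/9880) = 6.315
m₂ = m₁ + Δm = 19.5 + (6.315) = 25.815

m ≈ 25.81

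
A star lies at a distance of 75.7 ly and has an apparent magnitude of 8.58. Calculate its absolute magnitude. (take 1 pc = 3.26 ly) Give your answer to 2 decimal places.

M ≈ 6.75

d = 75.7 ly / 3.26 = 23.22 pc
5 log₁₀(d/10 pc) = 5 log₁₀(23.22) − 5 = 1.829
M = m − 5 log₁₀(d/10) = 8.58 − 1.829 = 6.751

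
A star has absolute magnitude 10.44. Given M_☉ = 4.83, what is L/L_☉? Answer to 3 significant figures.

L/L_☉ ≈ 5.70×10^-3

M − M_☉ = 10.44 − 4.83 = 5.610
L/L_☉ = 10^(−0.4 (M − M_☉)) = 10^-2.244 = 5.702×10^-3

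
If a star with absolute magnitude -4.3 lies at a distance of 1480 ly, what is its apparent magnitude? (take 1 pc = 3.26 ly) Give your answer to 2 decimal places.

d = 1480 ly / 3.26 = 454.0 pc
m = M + 5 log₁₀ d − 5 = -4.3 + 5·2.6570 − 5 = 3.985

m ≈ 3.99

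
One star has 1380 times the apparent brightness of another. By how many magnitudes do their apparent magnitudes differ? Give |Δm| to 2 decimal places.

|Δm| ≈ 7.85

Pogson: Δm = −2.5 log₁₀(ratio) = −2.5 log₁₀(1380) = −2.5 × 3.1399 = -7.850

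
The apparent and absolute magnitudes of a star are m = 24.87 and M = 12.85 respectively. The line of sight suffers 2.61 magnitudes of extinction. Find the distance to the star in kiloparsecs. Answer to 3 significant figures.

d ≈ 0.762 kpc

m − M = 5 log₁₀(d/10 pc) + A  ⇒  24.87 − (12.85) − 2.61 = 5 log₁₀(d/10)
9.410 = 5 log₁₀(d/10)
log₁₀ d = (m − M − A)/5 + 1 = 2.8820
d = 10^2.8820 = 762.1 pc
= 0.7621 kpc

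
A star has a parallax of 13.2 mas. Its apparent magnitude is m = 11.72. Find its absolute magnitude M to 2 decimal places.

p = 13.2 mas = 0.0132″ → d = 1/p = 75.76 pc
5 log₁₀(d/10 pc) = 5 log₁₀(75.76) − 5 = 4.397
M = m − 5 log₁₀(d/10) = 11.72 − 4.397 = 7.323

M ≈ 7.32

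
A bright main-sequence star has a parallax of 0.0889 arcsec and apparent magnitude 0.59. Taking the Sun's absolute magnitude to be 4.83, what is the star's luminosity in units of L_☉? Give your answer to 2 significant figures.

d = 1/p = 1/0.0889″ = 11.25 pc
M = m − 5 log₁₀ d + 5 = 0.59 − 5·1.0511 + 5 = 0.335
M − M_☉ = 0.335 − 4.83 = -4.495
L/L_☉ = 10^(−0.4 × -4.495) = 62.83

L/L_☉ ≈ 63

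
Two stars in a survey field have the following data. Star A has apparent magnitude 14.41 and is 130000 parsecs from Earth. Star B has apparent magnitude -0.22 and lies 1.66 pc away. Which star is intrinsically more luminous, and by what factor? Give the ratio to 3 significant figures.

Star A is more luminous, by a factor of 8620.

Star A: M = m − 5 log₁₀ d + 5 = 14.41 − 5·5.1139 + 5 = -6.160
Star B: M = m − 5 log₁₀ d + 5 = -0.22 − 5·0.2201 + 5 = 3.679
ΔM = M_A − M_B = -6.160 − (3.679) = -9.839; smaller M is more luminous → Star A.
L ratio = 10^(0.4 |ΔM|) = 10^3.936 = 8623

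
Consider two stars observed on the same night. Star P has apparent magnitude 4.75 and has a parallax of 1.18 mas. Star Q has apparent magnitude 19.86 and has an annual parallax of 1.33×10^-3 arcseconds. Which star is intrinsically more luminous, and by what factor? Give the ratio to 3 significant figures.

Star P: p = 1.18 mas = 1.18×10^-3″ → d = 1/p = 847.5 pc
Star P: M = m − 5 log₁₀ d + 5 = 4.75 − 5·2.9281 + 5 = -4.891
Star Q: d = 1/p = 1/1.33×10^-3″ = 751.9 pc
Star Q: M = m − 5 log₁₀ d + 5 = 19.86 − 5·2.8761 + 5 = 10.479
ΔM = M_P − M_Q = -4.891 − (10.479) = -15.370; smaller M is more luminous → Star P.
L ratio = 10^(0.4 |ΔM|) = 10^6.148 = 1.406×10^6

Star P is more luminous, by a factor of 1.41×10^6.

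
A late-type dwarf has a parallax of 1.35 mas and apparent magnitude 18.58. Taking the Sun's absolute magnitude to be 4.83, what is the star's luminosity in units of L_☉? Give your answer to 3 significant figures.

L/L_☉ ≈ 0.0174

d = 1/p = 1000/1.35 mas = 740.7 pc
M = m − 5 log₁₀ d + 5 = 18.58 − 5·2.8697 + 5 = 9.232
M − M_☉ = 9.232 − 4.83 = 4.402
L/L_☉ = 10^(−0.4 × 4.402) = 0.01735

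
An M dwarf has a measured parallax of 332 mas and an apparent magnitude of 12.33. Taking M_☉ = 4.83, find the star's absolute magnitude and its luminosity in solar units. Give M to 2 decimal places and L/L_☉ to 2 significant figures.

M ≈ 14.94; L/L_☉ ≈ 9.1×10^-5

d = 1/p = 1000/332 mas = 3.012 pc
M = m − 5 log₁₀ d + 5 = 12.33 − 5·0.4789 + 5 = 14.936
M − M_☉ = 14.936 − 4.83 = 10.106
L/L_☉ = 10^(−0.4 × 10.106) = 9.072×10^-5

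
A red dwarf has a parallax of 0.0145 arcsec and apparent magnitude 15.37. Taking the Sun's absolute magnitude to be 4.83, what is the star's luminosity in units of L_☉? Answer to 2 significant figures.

d = 1/p = 1/0.0145″ = 68.97 pc
M = m − 5 log₁₀ d + 5 = 15.37 − 5·1.8386 + 5 = 11.177
M − M_☉ = 11.177 − 4.83 = 6.347
L/L_☉ = 10^(−0.4 × 6.347) = 2.892×10^-3

L/L_☉ ≈ 2.9×10^-3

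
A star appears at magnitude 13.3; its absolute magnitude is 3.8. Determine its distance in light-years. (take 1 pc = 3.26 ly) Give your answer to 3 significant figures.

d ≈ 2590 ly

Distance modulus: m − M = 13.3 − (3.8) = 9.500
m − M = 5 log₁₀ d − 5
log₁₀ d = (m − M)/5 + 1 = 2.9000
d = 10^2.9000 = 794.3 pc
= 2590 ly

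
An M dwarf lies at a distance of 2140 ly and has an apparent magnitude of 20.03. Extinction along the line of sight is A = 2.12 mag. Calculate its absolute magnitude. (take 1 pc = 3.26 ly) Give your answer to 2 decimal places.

M ≈ 8.82

d = 2140 ly / 3.26 = 656.4 pc
5 log₁₀(d/10 pc) = 5 log₁₀(656.4) − 5 = 9.086
M = m − 5 log₁₀(d/10) − A = 20.03 − 9.086 − 2.12 = 8.824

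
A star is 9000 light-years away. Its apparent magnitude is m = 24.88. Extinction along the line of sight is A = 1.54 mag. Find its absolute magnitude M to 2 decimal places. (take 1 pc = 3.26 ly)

M ≈ 11.13

d = 9000 ly / 3.26 = 2761 pc
5 log₁₀(d/10 pc) = 5 log₁₀(2761) − 5 = 12.205
M = m − 5 log₁₀(d/10) − A = 24.88 − 12.205 − 1.54 = 11.135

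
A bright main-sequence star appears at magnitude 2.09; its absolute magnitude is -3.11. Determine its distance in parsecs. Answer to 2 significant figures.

d ≈ 110 pc

Distance modulus: m − M = 2.09 − (-3.11) = 5.200
m − M = 5 log₁₀ d − 5
log₁₀ d = (m − M)/5 + 1 = 2.0400
d = 10^2.0400 = 109.6 pc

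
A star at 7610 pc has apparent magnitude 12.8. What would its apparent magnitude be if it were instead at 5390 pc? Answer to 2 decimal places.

m ≈ 12.05

Flux ∝ 1/d², so Δm = 5 log₁₀(d₂/d₁) = 5 log₁₀(5390/7610) = -0.749
m₂ = m₁ + Δm = 12.8 + (-0.749) = 12.051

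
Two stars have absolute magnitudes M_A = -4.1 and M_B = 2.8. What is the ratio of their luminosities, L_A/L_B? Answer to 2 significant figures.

ΔM = M_A − M_B = -6.9
L_A/L_B = 10^(−0.4 ΔM) = 10^2.760 = 575.4

L_A/L_B ≈ 580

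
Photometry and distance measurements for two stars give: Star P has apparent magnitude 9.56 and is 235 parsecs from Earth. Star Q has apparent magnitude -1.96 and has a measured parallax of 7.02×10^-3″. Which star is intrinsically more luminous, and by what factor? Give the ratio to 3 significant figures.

Star Q is more luminous, by a factor of 14900.

Star P: M = m − 5 log₁₀ d + 5 = 9.56 − 5·2.3711 + 5 = 2.705
Star Q: d = 1/p = 1/7.02×10^-3″ = 142.5 pc
Star Q: M = m − 5 log₁₀ d + 5 = -1.96 − 5·2.1537 + 5 = -7.728
ΔM = M_P − M_Q = 2.705 − (-7.728) = 10.433; smaller M is more luminous → Star Q.
L ratio = 10^(0.4 |ΔM|) = 10^4.173 = 14900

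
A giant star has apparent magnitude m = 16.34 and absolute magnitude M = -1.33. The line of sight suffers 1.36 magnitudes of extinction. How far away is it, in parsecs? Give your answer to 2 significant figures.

m − M = 5 log₁₀(d/10 pc) + A  ⇒  16.34 − (-1.33) − 1.36 = 5 log₁₀(d/10)
16.310 = 5 log₁₀(d/10)
log₁₀ d = (m − M − A)/5 + 1 = 4.2620
d = 10^4.2620 = 18280 pc

d ≈ 18000 pc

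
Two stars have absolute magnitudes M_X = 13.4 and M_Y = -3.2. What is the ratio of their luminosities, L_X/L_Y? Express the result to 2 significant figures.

L_X/L_Y ≈ 2.3×10^-7

ΔM = M_X − M_Y = 16.6
L_X/L_Y = 10^(−0.4 ΔM) = 10^-6.640 = 2.291×10^-7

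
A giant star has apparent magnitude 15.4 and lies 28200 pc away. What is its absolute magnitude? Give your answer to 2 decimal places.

5 log₁₀(d/10 pc) = 5 log₁₀(28200) − 5 = 17.251
M = m − 5 log₁₀(d/10) = 15.4 − 17.251 = -1.851

M ≈ -1.85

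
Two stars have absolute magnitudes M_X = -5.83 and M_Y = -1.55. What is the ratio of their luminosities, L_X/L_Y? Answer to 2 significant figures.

L_X/L_Y ≈ 52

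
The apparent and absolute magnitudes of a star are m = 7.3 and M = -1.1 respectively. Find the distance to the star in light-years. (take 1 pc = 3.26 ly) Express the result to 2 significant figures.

d ≈ 1600 ly

Distance modulus: m − M = 7.3 − (-1.1) = 8.400
m − M = 5 log₁₀ d − 5
log₁₀ d = (m − M)/5 + 1 = 2.6800
d = 10^2.6800 = 478.6 pc
= 1560 ly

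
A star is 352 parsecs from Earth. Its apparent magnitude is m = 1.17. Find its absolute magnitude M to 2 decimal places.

5 log₁₀(d/10 pc) = 5 log₁₀(352.0) − 5 = 7.733
M = m − 5 log₁₀(d/10) = 1.17 − 7.733 = -6.563

M ≈ -6.56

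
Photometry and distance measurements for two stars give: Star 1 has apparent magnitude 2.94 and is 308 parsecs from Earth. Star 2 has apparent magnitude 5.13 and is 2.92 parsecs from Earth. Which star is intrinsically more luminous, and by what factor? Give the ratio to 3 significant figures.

Star 1 is more luminous, by a factor of 83600.

Star 1: M = m − 5 log₁₀ d + 5 = 2.94 − 5·2.4886 + 5 = -4.503
Star 2: M = m − 5 log₁₀ d + 5 = 5.13 − 5·0.4654 + 5 = 7.803
ΔM = M_1 − M_2 = -4.503 − (7.803) = -12.306; smaller M is more luminous → Star 1.
L ratio = 10^(0.4 |ΔM|) = 10^4.922 = 83620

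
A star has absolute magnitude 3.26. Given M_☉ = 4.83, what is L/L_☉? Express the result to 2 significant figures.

L/L_☉ ≈ 4.2

M − M_☉ = 3.26 − 4.83 = -1.570
L/L_☉ = 10^(−0.4 (M − M_☉)) = 10^0.628 = 4.246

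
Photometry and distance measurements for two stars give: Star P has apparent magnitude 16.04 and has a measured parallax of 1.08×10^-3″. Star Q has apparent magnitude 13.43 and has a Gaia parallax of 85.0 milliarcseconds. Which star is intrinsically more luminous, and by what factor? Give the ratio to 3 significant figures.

Star P is more luminous, by a factor of 560.

Star P: d = 1/p = 1/1.08×10^-3″ = 925.9 pc
Star P: M = m − 5 log₁₀ d + 5 = 16.04 − 5·2.9666 + 5 = 6.207
Star Q: p = 85.0 mas = 0.0850″ → d = 1/p = 11.76 pc
Star Q: M = m − 5 log₁₀ d + 5 = 13.43 − 5·1.0706 + 5 = 13.077
ΔM = M_P − M_Q = 6.207 − (13.077) = -6.870; smaller M is more luminous → Star P.
L ratio = 10^(0.4 |ΔM|) = 10^2.748 = 559.7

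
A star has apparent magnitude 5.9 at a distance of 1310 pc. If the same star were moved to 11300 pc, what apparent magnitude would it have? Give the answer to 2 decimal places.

Flux ∝ 1/d², so Δm = 5 log₁₀(d₂/d₁) = 5 log₁₀(11300/1310) = 4.679
m₂ = m₁ + Δm = 5.9 + (4.679) = 10.579

m ≈ 10.58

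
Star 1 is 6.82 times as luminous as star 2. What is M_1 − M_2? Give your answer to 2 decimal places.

Pogson: ΔM = −2.5 log₁₀(ratio) = −2.5 log₁₀(6.82) = −2.5 × 0.8338 = -2.084
Star 1 is brighter, so it has the smaller magnitude: the difference is negative.

M_1 − M_2 ≈ -2.08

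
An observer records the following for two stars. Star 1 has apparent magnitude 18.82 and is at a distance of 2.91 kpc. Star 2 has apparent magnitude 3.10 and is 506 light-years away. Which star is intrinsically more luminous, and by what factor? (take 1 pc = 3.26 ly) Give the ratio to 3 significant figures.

Star 2 is more luminous, by a factor of 5520.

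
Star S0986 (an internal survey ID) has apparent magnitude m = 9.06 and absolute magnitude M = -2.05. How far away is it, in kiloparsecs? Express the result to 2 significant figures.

μ = m − M = 11.110
m − M = 5 log₁₀ d − 5
log₁₀ d = (m − M)/5 + 1 = 3.2220
d = 10^3.2220 = 1667 pc
= 1.667 kpc

d ≈ 1.7 kpc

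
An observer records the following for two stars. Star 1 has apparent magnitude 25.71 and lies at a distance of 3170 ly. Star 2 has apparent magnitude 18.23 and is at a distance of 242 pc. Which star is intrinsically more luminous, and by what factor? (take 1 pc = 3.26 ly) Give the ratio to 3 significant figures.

Star 2 is more luminous, by a factor of 60.8.

Star 1: d = 3170 ly / 3.26 = 972.4 pc
Star 1: M = m − 5 log₁₀ d + 5 = 25.71 − 5·2.9878 + 5 = 15.771
Star 2: M = m − 5 log₁₀ d + 5 = 18.23 − 5·2.3838 + 5 = 11.311
ΔM = M_1 − M_2 = 15.771 − (11.311) = 4.460; smaller M is more luminous → Star 2.
L ratio = 10^(0.4 |ΔM|) = 10^1.784 = 60.81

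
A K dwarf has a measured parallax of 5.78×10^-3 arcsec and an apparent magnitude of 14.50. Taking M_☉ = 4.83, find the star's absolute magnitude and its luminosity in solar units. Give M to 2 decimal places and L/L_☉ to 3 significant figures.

M ≈ 8.31; L/L_☉ ≈ 0.0406

d = 1/p = 1/5.78×10^-3″ = 173.0 pc
M = m − 5 log₁₀ d + 5 = 14.50 − 5·2.2381 + 5 = 8.310
M − M_☉ = 8.310 − 4.83 = 3.480
L/L_☉ = 10^(−0.4 × 3.480) = 0.04056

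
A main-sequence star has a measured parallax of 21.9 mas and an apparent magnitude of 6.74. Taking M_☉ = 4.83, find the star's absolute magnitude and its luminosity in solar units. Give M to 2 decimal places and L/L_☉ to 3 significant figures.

M ≈ 3.44; L/L_☉ ≈ 3.59

d = 1/p = 1000/21.9 mas = 45.66 pc
M = m − 5 log₁₀ d + 5 = 6.74 − 5·1.6596 + 5 = 3.442
M − M_☉ = 3.442 − 4.83 = -1.388
L/L_☉ = 10^(−0.4 × -1.388) = 3.590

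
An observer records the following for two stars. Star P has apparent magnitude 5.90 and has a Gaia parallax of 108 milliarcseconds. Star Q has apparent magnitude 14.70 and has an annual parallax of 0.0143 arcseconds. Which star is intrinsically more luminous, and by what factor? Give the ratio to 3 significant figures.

Star P is more luminous, by a factor of 58.1.

Star P: p = 108 mas = 0.108″ → d = 1/p = 9.259 pc
Star P: M = m − 5 log₁₀ d + 5 = 5.90 − 5·0.9666 + 5 = 6.067
Star Q: d = 1/p = 1/0.0143″ = 69.93 pc
Star Q: M = m − 5 log₁₀ d + 5 = 14.70 − 5·1.8447 + 5 = 10.477
ΔM = M_P − M_Q = 6.067 − (10.477) = -4.410; smaller M is more luminous → Star P.
L ratio = 10^(0.4 |ΔM|) = 10^1.764 = 58.05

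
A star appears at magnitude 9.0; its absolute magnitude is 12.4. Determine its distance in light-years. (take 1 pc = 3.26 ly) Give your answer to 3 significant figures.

d ≈ 6.81 ly

Distance modulus: m − M = 9.0 − (12.4) = -3.400
m − M = 5 log₁₀ d − 5
log₁₀ d = (m − M)/5 + 1 = 0.3200
d = 10^0.3200 = 2.089 pc
= 6.811 ly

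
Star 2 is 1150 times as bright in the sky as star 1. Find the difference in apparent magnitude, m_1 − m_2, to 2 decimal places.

Pogson: Δm = −2.5 log₁₀(ratio) = −2.5 log₁₀(1150) = −2.5 × 3.0607 = -7.652
Star 2 is brighter so has the smaller magnitude: m_1 − m_2 is positive.

m_1 − m_2 ≈ 7.65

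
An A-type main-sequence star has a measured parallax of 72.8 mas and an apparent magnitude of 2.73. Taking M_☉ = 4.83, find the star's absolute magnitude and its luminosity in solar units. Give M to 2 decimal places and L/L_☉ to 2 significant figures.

d = 1/p = 1000/72.8 mas = 13.74 pc
M = m − 5 log₁₀ d + 5 = 2.73 − 5·1.1379 + 5 = 2.041
M − M_☉ = 2.041 − 4.83 = -2.789
L/L_☉ = 10^(−0.4 × -2.789) = 13.05

M ≈ 2.04; L/L_☉ ≈ 13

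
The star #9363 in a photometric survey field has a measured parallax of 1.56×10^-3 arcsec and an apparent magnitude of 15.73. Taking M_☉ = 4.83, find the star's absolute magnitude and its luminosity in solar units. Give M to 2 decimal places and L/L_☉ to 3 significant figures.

d = 1/p = 1/1.56×10^-3″ = 641.0 pc
M = m − 5 log₁₀ d + 5 = 15.73 − 5·2.8069 + 5 = 6.696
M − M_☉ = 6.696 − 4.83 = 1.866
L/L_☉ = 10^(−0.4 × 1.866) = 0.1794

M ≈ 6.70; L/L_☉ ≈ 0.179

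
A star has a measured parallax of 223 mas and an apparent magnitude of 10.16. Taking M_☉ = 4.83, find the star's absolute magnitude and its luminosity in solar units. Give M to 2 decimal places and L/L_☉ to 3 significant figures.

d = 1/p = 1000/223 mas = 4.484 pc
M = m − 5 log₁₀ d + 5 = 10.16 − 5·0.6517 + 5 = 11.902
M − M_☉ = 11.902 − 4.83 = 7.072
L/L_☉ = 10^(−0.4 × 7.072) = 1.484×10^-3

M ≈ 11.90; L/L_☉ ≈ 1.48×10^-3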